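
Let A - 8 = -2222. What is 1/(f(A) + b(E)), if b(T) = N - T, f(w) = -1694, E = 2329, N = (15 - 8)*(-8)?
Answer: -1/4079 ≈ -0.00024516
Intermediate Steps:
N = -56 (N = 7*(-8) = -56)
A = -2214 (A = 8 - 2222 = -2214)
b(T) = -56 - T
1/(f(A) + b(E)) = 1/(-1694 + (-56 - 1*2329)) = 1/(-1694 + (-56 - 2329)) = 1/(-1694 - 2385) = 1/(-4079) = -1/4079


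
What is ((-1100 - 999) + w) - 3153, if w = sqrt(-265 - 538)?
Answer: -5252 + I*sqrt(803) ≈ -5252.0 + 28.337*I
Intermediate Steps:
w = I*sqrt(803) (w = sqrt(-803) = I*sqrt(803) ≈ 28.337*I)
((-1100 - 999) + w) - 3153 = ((-1100 - 999) + I*sqrt(803)) - 3153 = (-2099 + I*sqrt(803)) - 3153 = -5252 + I*sqrt(803)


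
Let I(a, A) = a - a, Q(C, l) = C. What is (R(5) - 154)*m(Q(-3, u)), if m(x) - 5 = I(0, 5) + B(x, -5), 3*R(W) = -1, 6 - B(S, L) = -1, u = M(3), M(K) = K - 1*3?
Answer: -1852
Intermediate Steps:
M(K) = -3 + K (M(K) = K - 3 = -3 + K)
u = 0 (u = -3 + 3 = 0)
B(S, L) = 7 (B(S, L) = 6 - 1*(-1) = 6 + 1 = 7)
I(a, A) = 0
R(W) = -1/3 (R(W) = (1/3)*(-1) = -1/3)
m(x) = 12 (m(x) = 5 + (0 + 7) = 5 + 7 = 12)
(R(5) - 154)*m(Q(-3, u)) = (-1/3 - 154)*12 = -463/3*12 = -1852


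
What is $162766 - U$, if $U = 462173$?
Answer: $-299407$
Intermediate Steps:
$162766 - U = 162766 - 462173 = -299407$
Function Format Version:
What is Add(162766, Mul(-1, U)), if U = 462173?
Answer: -299407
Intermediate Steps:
Add(162766, Mul(-1, U)) = Add(162766, Mul(-1, 462173)) = Add(162766, -462173) = -299407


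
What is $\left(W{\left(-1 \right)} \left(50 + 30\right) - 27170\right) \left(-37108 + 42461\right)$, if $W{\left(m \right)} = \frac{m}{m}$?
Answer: $-145012770$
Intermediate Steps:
$W{\left(m \right)} = 1$
$\left(W{\left(-1 \right)} \left(50 + 30\right) - 27170\right) \left(-37108 + 42461\right) = \left(1 \left(50 + 30\right) - 27170\right) \left(-37108 + 42461\right) = \left(1 \cdot 80 - 27170\right) 5353 = \left(80 - 27170\right) 5353 = \left(-27090\right) 5353 = -145012770$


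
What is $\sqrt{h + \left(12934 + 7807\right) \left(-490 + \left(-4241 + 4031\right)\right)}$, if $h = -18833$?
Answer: $i \sqrt{14537533} \approx 3812.8 i$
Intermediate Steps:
$\sqrt{h + \left(12934 + 7807\right) \left(-490 + \left(-4241 + 4031\right)\right)} = \sqrt{-18833 + \left(12934 + 7807\right) \left(-490 + \left(-4241 + 4031\right)\right)} = \sqrt{-18833 + 20741 \left(-490 - 210\right)} = \sqrt{-18833 + 20741 \left(-700\right)} = \sqrt{-18833 - 14518700} = \sqrt{-14537533} = i \sqrt{14537533}$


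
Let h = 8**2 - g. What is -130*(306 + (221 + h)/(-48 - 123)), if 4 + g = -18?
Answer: -6762470/171 ≈ -39547.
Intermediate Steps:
g = -22 (g = -4 - 18 = -22)
h = 86 (h = 8**2 - 1*(-22) = 64 + 22 = 86)
-130*(306 + (221 + h)/(-48 - 123)) = -130*(306 + (221 + 86)/(-48 - 123)) = -130*(306 + 307/(-171)) = -130*(306 + 307*(-1/171)) = -130*(306 - 307/171) = -130*52019/171 = -6762470/171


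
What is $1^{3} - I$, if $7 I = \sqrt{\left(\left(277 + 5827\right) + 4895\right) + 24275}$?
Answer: $1 - \frac{\sqrt{35274}}{7} \approx -25.831$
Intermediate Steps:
$I = \frac{\sqrt{35274}}{7}$ ($I = \frac{\sqrt{\left(\left(277 + 5827\right) + 4895\right) + 24275}}{7} = \frac{\sqrt{\left(6104 + 4895\right) + 24275}}{7} = \frac{\sqrt{10999 + 24275}}{7} = \frac{\sqrt{35274}}{7} \approx 26.831$)
$1^{3} - I = 1^{3} - \frac{\sqrt{35274}}{7} = 1 - \frac{\sqrt{35274}}{7}$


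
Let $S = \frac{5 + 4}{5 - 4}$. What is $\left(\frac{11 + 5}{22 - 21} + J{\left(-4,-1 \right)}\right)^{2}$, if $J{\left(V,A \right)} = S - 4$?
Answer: $441$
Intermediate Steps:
$S = 9$ ($S = \frac{9}{1} = 9 \cdot 1 = 9$)
$J{\left(V,A \right)} = 5$ ($J{\left(V,A \right)} = 9 - 4 = 5$)
$\left(\frac{11 + 5}{22 - 21} + J{\left(-4,-1 \right)}\right)^{2} = \left(\frac{11 + 5}{22 - 21} + 5\right)^{2} = \left(\frac{16}{1} + 5\right)^{2} = \left(16 \cdot 1 + 5\right)^{2} = \left(16 + 5\right)^{2} = 21^{2} = 441$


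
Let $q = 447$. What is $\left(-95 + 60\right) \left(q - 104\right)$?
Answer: $-12005$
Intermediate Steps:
$\left(-95 + 60\right) \left(q - 104\right) = \left(-95 + 60\right) \left(447 - 104\right) = \left(-35\right) 343 = -12005$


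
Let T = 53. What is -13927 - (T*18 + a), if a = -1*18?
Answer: -14863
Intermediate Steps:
a = -18
-13927 - (T*18 + a) = -13927 - (53*18 - 18) = -13927 - (954 - 18) = -13927 - 1*936 = -13927 - 936 = -14863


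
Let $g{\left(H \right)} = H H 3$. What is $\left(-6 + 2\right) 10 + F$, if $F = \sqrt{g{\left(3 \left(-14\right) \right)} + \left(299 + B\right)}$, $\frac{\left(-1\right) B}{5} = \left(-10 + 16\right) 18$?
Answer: $-40 + \sqrt{5051} \approx 31.07$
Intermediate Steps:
$g{\left(H \right)} = 3 H^{2}$ ($g{\left(H \right)} = H^{2} \cdot 3 = 3 H^{2}$)
$B = -540$ ($B = - 5 \left(-10 + 16\right) 18 = - 5 \cdot 6 \cdot 18 = \left(-5\right) 108 = -540$)
$F = \sqrt{5051}$ ($F = \sqrt{3 \left(3 \left(-14\right)\right)^{2} + \left(299 - 540\right)} = \sqrt{3 \left(-42\right)^{2} - 241} = \sqrt{3 \cdot 1764 - 241} = \sqrt{5292 - 241} = \sqrt{5051} \approx 71.07$)
$\left(-6 + 2\right) 10 + F = \left(-6 + 2\right) 10 + \sqrt{5051} = \left(-4\right) 10 + \sqrt{5051} = -40 + \sqrt{5051}$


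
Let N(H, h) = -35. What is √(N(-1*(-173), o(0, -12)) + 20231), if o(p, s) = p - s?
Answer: 6*√561 ≈ 142.11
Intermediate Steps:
√(N(-1*(-173), o(0, -12)) + 20231) = √(-35 + 20231) = √20196 = 6*√561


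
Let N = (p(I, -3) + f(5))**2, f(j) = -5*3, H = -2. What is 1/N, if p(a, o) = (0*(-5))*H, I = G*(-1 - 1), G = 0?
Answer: 1/225 ≈ 0.0044444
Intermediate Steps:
I = 0 (I = 0*(-1 - 1) = 0*(-2) = 0)
p(a, o) = 0 (p(a, o) = (0*(-5))*(-2) = 0*(-2) = 0)
f(j) = -15
N = 225 (N = (0 - 15)**2 = (-15)**2 = 225)
1/N = 1/225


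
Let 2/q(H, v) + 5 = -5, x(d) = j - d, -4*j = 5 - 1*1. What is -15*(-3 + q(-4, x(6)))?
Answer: 48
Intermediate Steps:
j = -1 (j = -(5 - 1*1)/4 = -(5 - 1)/4 = -¼*4 = -1)
x(d) = -1 - d
q(H, v) = -⅕ (q(H, v) = 2/(-5 - 5) = 2/(-10) = 2*(-⅒) = -⅕)
-15*(-3 + q(-4, x(6))) = -15*(-3 - ⅕) = -15*(-16/5) = 48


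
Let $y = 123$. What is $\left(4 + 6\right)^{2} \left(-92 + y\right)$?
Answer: $3100$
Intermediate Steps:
$\left(4 + 6\right)^{2} \left(-92 + y\right) = \left(4 + 6\right)^{2} \left(-92 + 123\right) = 10^{2} \cdot 31 = 100 \cdot 31 = 3100$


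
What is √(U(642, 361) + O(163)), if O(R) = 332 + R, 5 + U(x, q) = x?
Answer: 2*√283 ≈ 33.645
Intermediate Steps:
U(x, q) = -5 + x
√(U(642, 361) + O(163)) = √((-5 + 642) + (332 + 163)) = √(637 + 495) = √1132 = 2*√283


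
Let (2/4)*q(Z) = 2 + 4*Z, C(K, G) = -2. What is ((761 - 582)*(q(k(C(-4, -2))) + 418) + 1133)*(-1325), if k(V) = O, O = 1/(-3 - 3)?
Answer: -303818525/3 ≈ -1.0127e+8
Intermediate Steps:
O = -⅙ (O = 1/(-6) = -⅙ ≈ -0.16667)
k(V) = -⅙
q(Z) = 4 + 8*Z (q(Z) = 2*(2 + 4*Z) = 4 + 8*Z)
((761 - 582)*(q(k(C(-4, -2))) + 418) + 1133)*(-1325) = ((761 - 582)*((4 + 8*(-⅙)) + 418) + 1133)*(-1325) = (179*((4 - 4/3) + 418) + 1133)*(-1325) = (179*(8/3 + 418) + 1133)*(-1325) = (179*(1262/3) + 1133)*(-1325) = (225898/3 + 1133)*(-1325) = (229297/3)*(-1325) = -303818525/3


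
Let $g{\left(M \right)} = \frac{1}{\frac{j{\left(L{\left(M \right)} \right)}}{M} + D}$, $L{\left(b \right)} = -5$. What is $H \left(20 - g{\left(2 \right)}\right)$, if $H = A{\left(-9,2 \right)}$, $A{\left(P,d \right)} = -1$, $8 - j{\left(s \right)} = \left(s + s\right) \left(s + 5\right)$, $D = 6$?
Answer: $- \frac{199}{10} \approx -19.9$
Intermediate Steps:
$j{\left(s \right)} = 8 - 2 s \left(5 + s\right)$ ($j{\left(s \right)} = 8 - \left(s + s\right) \left(s + 5\right) = 8 - 2 s \left(5 + s\right)$)
$H = -1$
$g{\left(M \right)} = \frac{1}{6 + \frac{8}{M}}$ ($g{\left(M \right)} = \frac{1}{\frac{8 - -50 - 2 \left(-5\right)^{2}}{M} + 6} = \frac{1}{\frac{8 + 50 - 50}{M} + 6} = \frac{1}{\frac{8}{M} + 6} = \frac{1}{6 + \frac{8}{M}}$)
$H \left(20 - g{\left(2 \right)}\right) = - (20 - \frac{1}{2} \cdot 2 \frac{1}{4 + 3 \cdot 2}) = - (20 - \frac{1}{2} \cdot 2 \frac{1}{4 + 6}) = - (20 - \frac{1}{2} \cdot 2 \cdot \frac{1}{10}) = - (20 - \frac{1}{10}) = \left(-1\right) \frac{199}{10} = - \frac{199}{10}$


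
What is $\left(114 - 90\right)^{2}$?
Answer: $576$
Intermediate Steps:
$\left(114 - 90\right)^{2} = 24^{2} = 576$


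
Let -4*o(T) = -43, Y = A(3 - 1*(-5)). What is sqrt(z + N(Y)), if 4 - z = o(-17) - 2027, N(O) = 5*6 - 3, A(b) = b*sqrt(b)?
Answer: sqrt(8189)/2 ≈ 45.247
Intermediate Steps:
A(b) = b**(3/2)
Y = 16*sqrt(2) (Y = (3 - 1*(-5))**(3/2) = (3 + 5)**(3/2) = 8**(3/2) = 16*sqrt(2) ≈ 22.627)
N(O) = 27 (N(O) = 30 - 3 = 27)
o(T) = 43/4 (o(T) = -1/4*(-43) = 43/4)
z = 8081/4 (z = 4 - (43/4 - 2027) = 4 - 1*(-8065/4) = 4 + 8065/4 = 8081/4 ≈ 2020.3)
sqrt(z + N(Y)) = sqrt(8081/4 + 27) = sqrt(8189/4) = sqrt(8189)/2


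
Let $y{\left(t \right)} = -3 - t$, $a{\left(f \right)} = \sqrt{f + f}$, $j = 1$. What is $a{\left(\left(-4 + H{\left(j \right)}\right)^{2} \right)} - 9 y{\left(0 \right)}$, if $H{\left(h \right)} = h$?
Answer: $27 + 3 \sqrt{2} \approx 31.243$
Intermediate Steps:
$a{\left(f \right)} = \sqrt{2} \sqrt{f}$ ($a{\left(f \right)} = \sqrt{2 f} = \sqrt{2} \sqrt{f}$)
$a{\left(\left(-4 + H{\left(j \right)}\right)^{2} \right)} - 9 y{\left(0 \right)} = \sqrt{2} \sqrt{\left(-4 + 1\right)^{2}} - 9 \left(-3 - 0\right) = \sqrt{2} \sqrt{\left(-3\right)^{2}} - 9 \left(-3 + 0\right) = \sqrt{2} \sqrt{9} - -27 = \sqrt{2} \cdot 3 + 27 = 3 \sqrt{2} + 27 = 27 + 3 \sqrt{2}$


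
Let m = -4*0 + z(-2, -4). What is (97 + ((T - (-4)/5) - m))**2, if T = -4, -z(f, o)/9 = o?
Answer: 83521/25 ≈ 3340.8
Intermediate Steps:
z(f, o) = -9*o
m = 36 (m = -4*0 - 9*(-4) = 0 + 36 = 36)
(97 + ((T - (-4)/5) - m))**2 = (97 + ((-4 - (-4)/5) - 1*36))**2 = (97 + ((-4 - (-4)/5) - 36))**2 = (97 + ((-4 - 1*(-4/5)) - 36))**2 = (97 + ((-4 + 4/5) - 36))**2 = (97 + (-16/5 - 36))**2 = (97 - 196/5)**2 = (289/5)**2 = 83521/25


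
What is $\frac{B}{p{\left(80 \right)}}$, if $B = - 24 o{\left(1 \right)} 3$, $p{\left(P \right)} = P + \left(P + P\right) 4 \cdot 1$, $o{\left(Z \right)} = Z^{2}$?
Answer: $- \frac{1}{10} \approx -0.1$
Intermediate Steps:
$p{\left(P \right)} = 9 P$ ($p{\left(P \right)} = P + 2 P 4 \cdot 1 = P + 8 P 1 = P + 8 P = 9 P$)
$B = -72$ ($B = - 24 \cdot 1^{2} \cdot 3 = \left(-24\right) 1 \cdot 3 = \left(-24\right) 3 = -72$)
$\frac{B}{p{\left(80 \right)}} = - \frac{72}{9 \cdot 80} = - \frac{72}{720} = \left(-72\right) \frac{1}{720} = - \frac{1}{10}$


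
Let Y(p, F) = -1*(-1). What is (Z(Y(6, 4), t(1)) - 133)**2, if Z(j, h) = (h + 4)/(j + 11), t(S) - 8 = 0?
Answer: 17424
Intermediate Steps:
t(S) = 8 (t(S) = 8 + 0 = 8)
Y(p, F) = 1
Z(j, h) = (4 + h)/(11 + j)
(Z(Y(6, 4), t(1)) - 133)**2 = ((4 + 8)/(11 + 1) - 133)**2 = (12/12 - 133)**2 = ((1/12)*12 - 133)**2 = (1 - 133)**2 = (-132)**2 = 17424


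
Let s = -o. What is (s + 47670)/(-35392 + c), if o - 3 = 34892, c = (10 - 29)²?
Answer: -12775/35031 ≈ -0.36468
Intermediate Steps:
c = 361 (c = (-19)² = 361)
o = 34895 (o = 3 + 34892 = 34895)
s = -34895 (s = -1*34895 = -34895)
(s + 47670)/(-35392 + c) = (-34895 + 47670)/(-35392 + 361) = 12775/(-35031) = 12775*(-1/35031) = -12775/35031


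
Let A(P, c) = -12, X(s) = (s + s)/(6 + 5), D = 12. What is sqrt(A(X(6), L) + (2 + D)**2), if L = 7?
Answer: 2*sqrt(46) ≈ 13.565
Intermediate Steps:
X(s) = 2*s/11 (X(s) = (2*s)/11 = (2*s)*(1/11) = 2*s/11)
sqrt(A(X(6), L) + (2 + D)**2) = sqrt(-12 + (2 + 12)**2) = sqrt(-12 + 14**2) = sqrt(-12 + 196) = sqrt(184) = 2*sqrt(46)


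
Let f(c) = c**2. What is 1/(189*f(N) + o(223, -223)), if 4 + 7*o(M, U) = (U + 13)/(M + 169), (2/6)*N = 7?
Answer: 196/16336277 ≈ 1.1998e-5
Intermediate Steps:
N = 21 (N = 3*7 = 21)
o(M, U) = -4/7 + (13 + U)/(7*(169 + M)) (o(M, U) = -4/7 + ((U + 13)/(M + 169))/7 = -4/7 + ((13 + U)/(169 + M))/7 = -4/7 + (13 + U)/(7*(169 + M)))
1/(189*f(N) + o(223, -223)) = 1/(189*21**2 + (-663 - 223 - 4*223)/(7*(169 + 223))) = 1/(189*441 + (1/7)*(-663 - 223 - 892)/392) = 1/(83349 + (1/7)*(1/392)*(-1778)) = 1/(83349 - 127/196) = 1/(16336277/196) = 196/16336277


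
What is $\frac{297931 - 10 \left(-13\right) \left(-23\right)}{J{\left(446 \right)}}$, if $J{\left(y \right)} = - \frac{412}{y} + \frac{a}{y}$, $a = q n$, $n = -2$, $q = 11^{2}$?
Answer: $- \frac{65771843}{327} \approx -2.0114 \cdot 10^{5}$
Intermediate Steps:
$q = 121$
$a = -242$ ($a = 121 \left(-2\right) = -242$)
$J{\left(y \right)} = - \frac{654}{y}$ ($J{\left(y \right)} = - \frac{412}{y} - \frac{242}{y} = - \frac{654}{y}$)
$\frac{297931 - 10 \left(-13\right) \left(-23\right)}{J{\left(446 \right)}} = \frac{297931 - 10 \left(-13\right) \left(-23\right)}{\left(-654\right) \frac{1}{446}} = \frac{297931 - \left(-130\right) \left(-23\right)}{\left(-654\right) \frac{1}{446}} = \frac{297931 - 2990}{- \frac{327}{223}} = \left(297931 - 2990\right) \left(- \frac{223}{327}\right) = 294941 \left(- \frac{223}{327}\right) = - \frac{65771843}{327}$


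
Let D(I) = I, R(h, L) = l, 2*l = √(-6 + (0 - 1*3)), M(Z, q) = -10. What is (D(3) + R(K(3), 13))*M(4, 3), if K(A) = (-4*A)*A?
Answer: -30 - 15*I ≈ -30.0 - 15.0*I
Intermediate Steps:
K(A) = -4*A²
l = 3*I/2 (l = √(-6 + (0 - 1*3))/2 = √(-6 + (0 - 3))/2 = √(-6 - 3)/2 = √(-9)/2 = (3*I)/2 = 3*I/2 ≈ 1.5*I)
R(h, L) = 3*I/2
(D(3) + R(K(3), 13))*M(4, 3) = (3 + 3*I/2)*(-10) = -30 - 15*I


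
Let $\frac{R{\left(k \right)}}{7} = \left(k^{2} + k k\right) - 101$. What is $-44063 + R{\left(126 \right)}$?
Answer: $177494$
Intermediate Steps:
$R{\left(k \right)} = -707 + 14 k^{2}$ ($R{\left(k \right)} = 7 \left(\left(k^{2} + k k\right) - 101\right) = 7 \left(\left(k^{2} + k^{2}\right) - 101\right) = 7 \left(2 k^{2} - 101\right) = 7 \left(-101 + 2 k^{2}\right) = -707 + 14 k^{2}$)
$-44063 + R{\left(126 \right)} = -44063 - \left(707 - 14 \cdot 126^{2}\right) = -44063 + \left(-707 + 14 \cdot 15876\right) = -44063 + \left(-707 + 222264\right) = -44063 + 221557 = 177494$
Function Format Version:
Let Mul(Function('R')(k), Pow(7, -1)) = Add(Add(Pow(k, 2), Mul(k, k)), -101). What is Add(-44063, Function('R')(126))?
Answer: 177494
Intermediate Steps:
Function('R')(k) = Add(-707, Mul(14, Pow(k, 2))) (Function('R')(k) = Mul(7, Add(Add(Pow(k, 2), Mul(k, k)), -101)) = Mul(7, Add(Add(Pow(k, 2), Pow(k, 2)), -101)) = Mul(7, Add(Mul(2, Pow(k, 2)), -101)) = Mul(7, Add(-101, Mul(2, Pow(k, 2)))) = Add(-707, Mul(14, Pow(k, 2))))
Add(-44063, Function('R')(126)) = Add(-44063, Add(-707, Mul(14, Pow(126, 2)))) = Add(-44063, Add(-707, Mul(14, 15876))) = Add(-44063, Add(-707, 222264)) = Add(-44063, 221557) = 177494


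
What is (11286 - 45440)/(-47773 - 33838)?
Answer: 34154/81611 ≈ 0.41850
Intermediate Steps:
(11286 - 45440)/(-47773 - 33838) = -34154/(-81611) = -34154*(-1/81611) = 34154/81611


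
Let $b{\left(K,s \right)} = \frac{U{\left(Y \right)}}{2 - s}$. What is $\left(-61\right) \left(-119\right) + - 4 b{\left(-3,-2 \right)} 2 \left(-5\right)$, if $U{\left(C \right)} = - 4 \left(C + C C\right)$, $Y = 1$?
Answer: $7179$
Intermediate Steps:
$U{\left(C \right)} = - 4 C - 4 C^{2}$ ($U{\left(C \right)} = - 4 \left(C + C^{2}\right) = - 4 C - 4 C^{2}$)
$b{\left(K,s \right)} = - \frac{8}{2 - s}$ ($b{\left(K,s \right)} = \frac{\left(-4\right) 1 \left(1 + 1\right)}{2 - s} = \frac{\left(-4\right) 1 \cdot 2}{2 - s} = - \frac{8}{2 - s}$)
$\left(-61\right) \left(-119\right) + - 4 b{\left(-3,-2 \right)} 2 \left(-5\right) = \left(-61\right) \left(-119\right) + - 4 \frac{8}{-2 - 2} \cdot 2 \left(-5\right) = 7259 + - 4 \frac{8}{-4} \cdot 2 \left(-5\right) = 7259 + - 4 \cdot 8 \left(- \frac{1}{4}\right) 2 \left(-5\right) = 7259 + \left(-4\right) \left(-2\right) 2 \left(-5\right) = 7259 + 8 \cdot 2 \left(-5\right) = 7259 + 16 \left(-5\right) = 7259 - 80 = 7179$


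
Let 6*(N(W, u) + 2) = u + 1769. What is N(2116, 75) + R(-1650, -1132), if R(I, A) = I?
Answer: -4034/3 ≈ -1344.7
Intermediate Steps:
N(W, u) = 1757/6 + u/6 (N(W, u) = -2 + (u + 1769)/6 = -2 + (1769 + u)/6 = -2 + (1769/6 + u/6) = 1757/6 + u/6)
N(2116, 75) + R(-1650, -1132) = (1757/6 + (1/6)*75) - 1650 = (1757/6 + 25/2) - 1650 = 916/3 - 1650 = -4034/3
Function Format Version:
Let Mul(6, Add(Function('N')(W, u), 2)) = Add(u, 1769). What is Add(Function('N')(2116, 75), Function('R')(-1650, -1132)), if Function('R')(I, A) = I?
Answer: Rational(-4034, 3) ≈ -1344.7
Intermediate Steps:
Function('N')(W, u) = Add(Rational(1757, 6), Mul(Rational(1, 6), u)) (Function('N')(W, u) = Add(-2, Mul(Rational(1, 6), Add(u, 1769))) = Add(-2, Mul(Rational(1, 6), Add(1769, u))) = Add(-2, Add(Rational(1769, 6), Mul(Rational(1, 6), u))) = Add(Rational(1757, 6), Mul(Rational(1, 6), u)))
Add(Function('N')(2116, 75), Function('R')(-1650, -1132)) = Add(Add(Rational(1757, 6), Mul(Rational(1, 6), 75)), -1650) = Add(Add(Rational(1757, 6), Rational(25, 2)), -1650) = Add(Rational(916, 3), -1650) = Rational(-4034, 3)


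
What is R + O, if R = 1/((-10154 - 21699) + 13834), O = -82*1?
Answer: -1477559/18019 ≈ -82.000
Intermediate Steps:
O = -82
R = -1/18019 (R = 1/(-31853 + 13834) = 1/(-18019) = -1/18019 ≈ -5.5497e-5)
R + O = -1/18019 - 82 = -1477559/18019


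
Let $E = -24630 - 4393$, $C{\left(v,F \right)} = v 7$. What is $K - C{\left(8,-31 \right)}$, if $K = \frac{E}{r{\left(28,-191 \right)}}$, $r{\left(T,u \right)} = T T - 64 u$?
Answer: $- \frac{757471}{13008} \approx -58.231$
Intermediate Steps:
$C{\left(v,F \right)} = 7 v$
$E = -29023$
$r{\left(T,u \right)} = T^{2} - 64 u$
$K = - \frac{29023}{13008}$ ($K = - \frac{29023}{28^{2} - -12224} = - \frac{29023}{784 + 12224} = - \frac{29023}{13008} \approx -2.2312$)
$K - C{\left(8,-31 \right)} = - \frac{29023}{13008} - 7 \cdot 8 = - \frac{29023}{13008} - 56 = - \frac{757471}{13008}$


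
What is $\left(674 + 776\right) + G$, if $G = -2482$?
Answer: $-1032$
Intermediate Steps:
$\left(674 + 776\right) + G = \left(674 + 776\right) - 2482 = 1450 - 2482 = -1032$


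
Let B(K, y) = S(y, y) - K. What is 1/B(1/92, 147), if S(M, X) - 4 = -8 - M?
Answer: -92/13893 ≈ -0.0066220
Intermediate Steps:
S(M, X) = -4 - M (S(M, X) = 4 + (-8 - M) = -4 - M)
B(K, y) = -4 - K - y (B(K, y) = (-4 - y) - K = -4 - K - y)
1/B(1/92, 147) = 1/(-4 - 1/92 - 1*147) = 1/(-4 - 1*1/92 - 147) = 1/(-4 - 1/92 - 147) = 1/(-13893/92) = -92/13893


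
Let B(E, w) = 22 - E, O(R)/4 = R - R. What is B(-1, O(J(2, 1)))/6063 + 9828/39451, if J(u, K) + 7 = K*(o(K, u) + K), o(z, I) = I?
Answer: 60494537/239191413 ≈ 0.25291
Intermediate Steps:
J(u, K) = -7 + K*(K + u) (J(u, K) = -7 + K*(u + K) = -7 + K*(K + u))
O(R) = 0 (O(R) = 4*(R - R) = 4*0 = 0)
B(-1, O(J(2, 1)))/6063 + 9828/39451 = (22 - 1*(-1))/6063 + 9828/39451 = (22 + 1)*(1/6063) + 9828*(1/39451) = 23*(1/6063) + 9828/39451 = 23/6063 + 9828/39451 = 60494537/239191413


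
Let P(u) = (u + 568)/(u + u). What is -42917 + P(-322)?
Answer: -13819397/322 ≈ -42917.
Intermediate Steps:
P(u) = (568 + u)/(2*u) (P(u) = (568 + u)/((2*u)) = (568 + u)*(1/(2*u)) = (568 + u)/(2*u))
-42917 + P(-322) = -42917 + (1/2)*(568 - 322)/(-322) = -42917 + (1/2)*(-1/322)*246 = -42917 - 123/322 = -13819397/322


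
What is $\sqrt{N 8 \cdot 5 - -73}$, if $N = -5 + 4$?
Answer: $\sqrt{33} \approx 5.7446$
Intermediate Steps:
$N = -1$
$\sqrt{N 8 \cdot 5 - -73} = \sqrt{\left(-1\right) 8 \cdot 5 - -73} = \sqrt{\left(-8\right) 5 + \left(-12 + 85\right)} = \sqrt{-40 + 73} = \sqrt{33}$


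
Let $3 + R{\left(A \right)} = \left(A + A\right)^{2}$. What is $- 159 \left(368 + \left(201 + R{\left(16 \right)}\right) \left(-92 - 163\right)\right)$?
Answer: $49487478$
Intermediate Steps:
$R{\left(A \right)} = -3 + 4 A^{2}$ ($R{\left(A \right)} = -3 + \left(A + A\right)^{2} = -3 + \left(2 A\right)^{2} = -3 + 4 A^{2}$)
$- 159 \left(368 + \left(201 + R{\left(16 \right)}\right) \left(-92 - 163\right)\right) = - 159 \left(368 + \left(201 - \left(3 - 4 \cdot 16^{2}\right)\right) \left(-92 - 163\right)\right) = - 159 \left(368 + \left(201 + \left(-3 + 4 \cdot 256\right)\right) \left(-255\right)\right) = - 159 \left(368 + \left(201 + \left(-3 + 1024\right)\right) \left(-255\right)\right) = - 159 \left(368 + \left(201 + 1021\right) \left(-255\right)\right) = - 159 \left(368 + 1222 \left(-255\right)\right) = - 159 \left(368 - 311610\right) = \left(-159\right) \left(-311242\right) = 49487478$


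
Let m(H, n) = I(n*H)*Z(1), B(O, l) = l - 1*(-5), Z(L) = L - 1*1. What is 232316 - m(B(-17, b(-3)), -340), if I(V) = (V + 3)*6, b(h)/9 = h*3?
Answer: 232316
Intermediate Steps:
b(h) = 27*h (b(h) = 9*(h*3) = 9*(3*h) = 27*h)
I(V) = 18 + 6*V (I(V) = (3 + V)*6 = 18 + 6*V)
Z(L) = -1 + L (Z(L) = L - 1 = -1 + L)
B(O, l) = 5 + l (B(O, l) = l + 5 = 5 + l)
m(H, n) = 0 (m(H, n) = (18 + 6*(n*H))*(-1 + 1) = (18 + 6*(H*n))*0 = (18 + 6*H*n)*0 = 0)
232316 - m(B(-17, b(-3)), -340) = 232316 - 1*0 = 232316 + 0 = 232316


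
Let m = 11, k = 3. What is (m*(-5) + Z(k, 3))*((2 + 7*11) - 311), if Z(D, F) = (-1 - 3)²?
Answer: 9048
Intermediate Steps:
Z(D, F) = 16 (Z(D, F) = (-4)² = 16)
(m*(-5) + Z(k, 3))*((2 + 7*11) - 311) = (11*(-5) + 16)*((2 + 7*11) - 311) = (-55 + 16)*((2 + 77) - 311) = -39*(79 - 311) = -39*(-232) = 9048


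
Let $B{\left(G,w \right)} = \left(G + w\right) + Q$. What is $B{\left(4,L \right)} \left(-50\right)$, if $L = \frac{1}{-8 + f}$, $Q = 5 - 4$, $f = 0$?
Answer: $- \frac{975}{4} \approx -243.75$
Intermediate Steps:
$Q = 1$ ($Q = 5 - 4 = 1$)
$L = - \frac{1}{8}$ ($L = \frac{1}{-8 + 0} = \frac{1}{-8} = - \frac{1}{8} \approx -0.125$)
$B{\left(G,w \right)} = 1 + G + w$ ($B{\left(G,w \right)} = \left(G + w\right) + 1 = 1 + G + w$)
$B{\left(4,L \right)} \left(-50\right) = \left(1 + 4 - \frac{1}{8}\right) \left(-50\right) = \frac{39}{8} \left(-50\right) = - \frac{975}{4}$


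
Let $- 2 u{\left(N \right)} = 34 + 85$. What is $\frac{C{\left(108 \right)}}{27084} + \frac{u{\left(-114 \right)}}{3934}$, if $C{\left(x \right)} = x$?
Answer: $- \frac{28253}{2536868} \approx -0.011137$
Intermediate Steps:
$u{\left(N \right)} = - \frac{119}{2}$ ($u{\left(N \right)} = - \frac{34 + 85}{2} = \left(- \frac{1}{2}\right) 119 = - \frac{119}{2}$)
$\frac{C{\left(108 \right)}}{27084} + \frac{u{\left(-114 \right)}}{3934} = \frac{108}{27084} - \frac{119}{2 \cdot 3934} = 108 \cdot \frac{1}{27084} - \frac{17}{1124} = \frac{9}{2257} - \frac{17}{1124} = - \frac{28253}{2536868}$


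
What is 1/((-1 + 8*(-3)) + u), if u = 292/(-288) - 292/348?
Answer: -2088/56069 ≈ -0.037240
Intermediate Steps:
u = -3869/2088 (u = 292*(-1/288) - 292*1/348 = -73/72 - 73/87 = -3869/2088 ≈ -1.8530)
1/((-1 + 8*(-3)) + u) = 1/((-1 + 8*(-3)) - 3869/2088) = 1/((-1 - 24) - 3869/2088) = 1/(-25 - 3869/2088) = 1/(-56069/2088) = -2088/56069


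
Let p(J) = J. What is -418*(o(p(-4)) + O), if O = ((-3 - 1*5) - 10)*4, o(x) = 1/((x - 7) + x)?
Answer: 451858/15 ≈ 30124.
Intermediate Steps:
o(x) = 1/(-7 + 2*x) (o(x) = 1/((-7 + x) + x) = 1/(-7 + 2*x))
O = -72 (O = ((-3 - 5) - 10)*4 = (-8 - 10)*4 = -18*4 = -72)
-418*(o(p(-4)) + O) = -418*(1/(-7 + 2*(-4)) - 72) = -418*(1/(-7 - 8) - 72) = -418*(1/(-15) - 72) = -418*(-1/15 - 72) = -418*(-1081/15) = 451858/15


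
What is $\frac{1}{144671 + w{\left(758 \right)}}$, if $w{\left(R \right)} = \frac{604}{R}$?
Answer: $\frac{379}{54830611} \approx 6.9122 \cdot 10^{-6}$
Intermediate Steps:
$\frac{1}{144671 + w{\left(758 \right)}} = \frac{1}{144671 + \frac{604}{758}} = \frac{1}{144671 + 604 \cdot \frac{1}{758}} = \frac{1}{144671 + \frac{302}{379}} = \frac{1}{\frac{54830611}{379}} = \frac{379}{54830611}$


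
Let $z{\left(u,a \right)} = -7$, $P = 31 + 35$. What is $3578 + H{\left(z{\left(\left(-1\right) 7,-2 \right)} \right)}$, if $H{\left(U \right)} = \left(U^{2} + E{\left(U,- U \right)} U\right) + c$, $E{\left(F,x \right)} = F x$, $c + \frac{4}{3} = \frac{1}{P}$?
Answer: $\frac{87311}{22} \approx 3968.7$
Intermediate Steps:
$P = 66$
$c = - \frac{29}{22}$ ($c = - \frac{4}{3} + \frac{1}{66} = - \frac{29}{22} \approx -1.3182$)
$H{\left(U \right)} = - \frac{29}{22} + U^{2} - U^{3}$ ($H{\left(U \right)} = \left(U^{2} + U \left(- U\right) U\right) - \frac{29}{22} = \left(U^{2} + - U^{2} U\right) - \frac{29}{22} = \left(U^{2} - U^{3}\right) - \frac{29}{22} = - \frac{29}{22} + U^{2} - U^{3}$)
$3578 + H{\left(z{\left(\left(-1\right) 7,-2 \right)} \right)} = 3578 - \left(- \frac{7517}{22} - 49\right) = 3578 - - \frac{8595}{22} = 3578 + \left(- \frac{29}{22} + 49 + 343\right) = 3578 + \frac{8595}{22} = \frac{87311}{22}$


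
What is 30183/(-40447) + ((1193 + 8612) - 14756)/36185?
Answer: -1292424952/1463574695 ≈ -0.88306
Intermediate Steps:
30183/(-40447) + ((1193 + 8612) - 14756)/36185 = 30183*(-1/40447) + (9805 - 14756)*(1/36185) = -30183/40447 - 4951*1/36185 = -30183/40447 - 4951/36185 = -1292424952/1463574695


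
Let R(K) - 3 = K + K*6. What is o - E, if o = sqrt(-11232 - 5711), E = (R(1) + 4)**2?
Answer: -196 + I*sqrt(16943) ≈ -196.0 + 130.17*I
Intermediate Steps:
R(K) = 3 + 7*K (R(K) = 3 + (K + K*6) = 3 + (K + 6*K) = 3 + 7*K)
E = 196 (E = ((3 + 7*1) + 4)**2 = ((3 + 7) + 4)**2 = (10 + 4)**2 = 14**2 = 196)
o = I*sqrt(16943) (o = sqrt(-16943) = I*sqrt(16943) ≈ 130.17*I)
o - E = I*sqrt(16943) - 1*196 = I*sqrt(16943) - 196 = -196 + I*sqrt(16943)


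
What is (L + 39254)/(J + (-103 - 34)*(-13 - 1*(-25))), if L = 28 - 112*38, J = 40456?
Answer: 17513/19406 ≈ 0.90245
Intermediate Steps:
L = -4228 (L = 28 - 4256 = -4228)
(L + 39254)/(J + (-103 - 34)*(-13 - 1*(-25))) = (-4228 + 39254)/(40456 + (-103 - 34)*(-13 - 1*(-25))) = 35026/(40456 - 137*(-13 + 25)) = 35026/(40456 - 137*12) = 35026/(40456 - 1644) = 35026/38812 = 35026*(1/38812) = 17513/19406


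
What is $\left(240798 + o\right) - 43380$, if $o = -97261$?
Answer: $100157$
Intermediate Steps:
$\left(240798 + o\right) - 43380 = \left(240798 - 97261\right) - 43380 = 143537 - 43380 = 100157$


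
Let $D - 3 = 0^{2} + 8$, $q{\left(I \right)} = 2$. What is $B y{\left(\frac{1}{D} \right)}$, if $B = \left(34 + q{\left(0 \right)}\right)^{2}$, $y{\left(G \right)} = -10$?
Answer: $-12960$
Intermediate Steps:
$D = 11$ ($D = 3 + \left(0^{2} + 8\right) = 3 + \left(0 + 8\right) = 3 + 8 = 11$)
$B = 1296$ ($B = \left(34 + 2\right)^{2} = 36^{2} = 1296$)
$B y{\left(\frac{1}{D} \right)} = 1296 \left(-10\right) = -12960$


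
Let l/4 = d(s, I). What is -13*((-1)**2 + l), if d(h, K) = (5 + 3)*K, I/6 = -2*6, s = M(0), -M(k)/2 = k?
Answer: 29939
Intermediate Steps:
M(k) = -2*k
s = 0 (s = -2*0 = 0)
I = -72 (I = 6*(-2*6) = 6*(-12) = -72)
d(h, K) = 8*K
l = -2304 (l = 4*(8*(-72)) = 4*(-576) = -2304)
-13*((-1)**2 + l) = -13*((-1)**2 - 2304) = -13*(1 - 2304) = -13*(-2303) = 29939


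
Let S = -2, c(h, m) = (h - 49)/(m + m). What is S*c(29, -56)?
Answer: -5/14 ≈ -0.35714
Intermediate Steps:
c(h, m) = (-49 + h)/(2*m) (c(h, m) = (-49 + h)/((2*m)) = (-49 + h)*(1/(2*m)) = (-49 + h)/(2*m))
S*c(29, -56) = -(-49 + 29)/(-56) = -(-1)*(-20)/56 = -2*5/28 = -5/14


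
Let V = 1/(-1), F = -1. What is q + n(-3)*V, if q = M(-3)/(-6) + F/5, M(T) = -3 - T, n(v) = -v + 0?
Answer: -16/5 ≈ -3.2000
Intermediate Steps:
n(v) = -v
q = -⅕ (q = (-3 - 1*(-3))/(-6) - 1/5 = (-3 + 3)*(-⅙) - 1*⅕ = 0*(-⅙) - ⅕ = 0 - ⅕ = -⅕ ≈ -0.20000)
V = -1
q + n(-3)*V = -⅕ - 1*(-3)*(-1) = -⅕ + 3*(-1) = -⅕ - 3 = -16/5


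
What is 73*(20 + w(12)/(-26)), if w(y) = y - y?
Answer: 1460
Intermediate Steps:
w(y) = 0
73*(20 + w(12)/(-26)) = 73*(20 + 0/(-26)) = 73*(20 + 0*(-1/26)) = 73*(20 + 0) = 73*20 = 1460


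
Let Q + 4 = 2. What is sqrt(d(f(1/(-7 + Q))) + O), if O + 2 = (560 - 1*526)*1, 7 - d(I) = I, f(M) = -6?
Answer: 3*sqrt(5) ≈ 6.7082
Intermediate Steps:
Q = -2 (Q = -4 + 2 = -2)
d(I) = 7 - I
O = 32 (O = -2 + (560 - 1*526)*1 = -2 + (560 - 526)*1 = -2 + 34*1 = -2 + 34 = 32)
sqrt(d(f(1/(-7 + Q))) + O) = sqrt((7 - 1*(-6)) + 32) = sqrt((7 + 6) + 32) = sqrt(13 + 32) = sqrt(45) = 3*sqrt(5)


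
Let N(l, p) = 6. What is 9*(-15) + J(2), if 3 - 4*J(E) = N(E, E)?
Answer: -543/4 ≈ -135.75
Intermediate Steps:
J(E) = -3/4 (J(E) = 3/4 - 1/4*6 = 3/4 - 3/2 = -3/4)
9*(-15) + J(2) = 9*(-15) - 3/4 = -135 - 3/4 = -543/4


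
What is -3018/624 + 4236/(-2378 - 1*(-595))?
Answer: -1337393/185432 ≈ -7.2123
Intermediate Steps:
-3018/624 + 4236/(-2378 - 1*(-595)) = -3018*1/624 + 4236/(-2378 + 595) = -503/104 + 4236/(-1783) = -503/104 + 4236*(-1/1783) = -503/104 - 4236/1783 = -1337393/185432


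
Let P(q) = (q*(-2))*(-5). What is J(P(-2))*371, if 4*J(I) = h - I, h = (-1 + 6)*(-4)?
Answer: 0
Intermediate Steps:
P(q) = 10*q (P(q) = -2*q*(-5) = 10*q)
h = -20 (h = 5*(-4) = -20)
J(I) = -5 - I/4 (J(I) = (-20 - I)/4 = -5 - I/4)
J(P(-2))*371 = (-5 - 5*(-2)/2)*371 = (-5 - 1/4*(-20))*371 = (-5 + 5)*371 = 0*371 = 0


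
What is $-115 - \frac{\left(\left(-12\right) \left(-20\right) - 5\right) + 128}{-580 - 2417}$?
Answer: $- \frac{114764}{999} \approx -114.88$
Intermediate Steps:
$-115 - \frac{\left(\left(-12\right) \left(-20\right) - 5\right) + 128}{-580 - 2417} = -115 - \frac{\left(240 - 5\right) + 128}{-2997} = -115 - \left(235 + 128\right) \left(- \frac{1}{2997}\right) = -115 - 363 \left(- \frac{1}{2997}\right) = -115 - - \frac{121}{999} = -115 + \frac{121}{999} = - \frac{114764}{999}$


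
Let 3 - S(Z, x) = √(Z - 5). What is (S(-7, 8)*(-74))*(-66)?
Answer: 14652 - 9768*I*√3 ≈ 14652.0 - 16919.0*I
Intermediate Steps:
S(Z, x) = 3 - √(-5 + Z) (S(Z, x) = 3 - √(Z - 5) = 3 - √(-5 + Z))
(S(-7, 8)*(-74))*(-66) = ((3 - √(-5 - 7))*(-74))*(-66) = ((3 - √(-12))*(-74))*(-66) = ((3 - 2*I*√3)*(-74))*(-66) = (-222 + 148*I*√3)*(-66) = 14652 - 9768*I*√3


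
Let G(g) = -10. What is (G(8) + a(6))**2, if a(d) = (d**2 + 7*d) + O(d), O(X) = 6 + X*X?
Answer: 12100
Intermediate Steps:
O(X) = 6 + X**2
a(d) = 6 + 2*d**2 + 7*d (a(d) = (d**2 + 7*d) + (6 + d**2) = 6 + 2*d**2 + 7*d)
(G(8) + a(6))**2 = (-10 + (6 + 2*6**2 + 7*6))**2 = (-10 + (6 + 2*36 + 42))**2 = (-10 + (6 + 72 + 42))**2 = (-10 + 120)**2 = 110**2 = 12100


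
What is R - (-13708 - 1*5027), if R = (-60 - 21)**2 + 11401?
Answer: 36697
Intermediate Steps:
R = 17962 (R = (-81)**2 + 11401 = 6561 + 11401 = 17962)
R - (-13708 - 1*5027) = 17962 - (-13708 - 1*5027) = 17962 - (-13708 - 5027) = 17962 - 1*(-18735) = 17962 + 18735 = 36697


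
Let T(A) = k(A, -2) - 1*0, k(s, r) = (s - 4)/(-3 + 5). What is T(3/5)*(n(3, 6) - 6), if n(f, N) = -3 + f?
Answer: 51/5 ≈ 10.200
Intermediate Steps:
k(s, r) = -2 + s/2 (k(s, r) = (-4 + s)/2 = (-4 + s)*(1/2) = -2 + s/2)
T(A) = -2 + A/2 (T(A) = (-2 + A/2) - 1*0 = (-2 + A/2) + 0 = -2 + A/2)
T(3/5)*(n(3, 6) - 6) = (-2 + (3/5)/2)*((-3 + 3) - 6) = (-2 + (3*(1/5))/2)*(0 - 6) = (-2 + (1/2)*(3/5))*(-6) = (-2 + 3/10)*(-6) = -17/10*(-6) = 51/5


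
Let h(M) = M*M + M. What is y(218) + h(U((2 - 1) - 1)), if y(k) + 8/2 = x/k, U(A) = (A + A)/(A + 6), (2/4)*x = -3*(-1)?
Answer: -433/109 ≈ -3.9725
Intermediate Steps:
x = 6 (x = 2*(-3*(-1)) = 2*3 = 6)
U(A) = 2*A/(6 + A) (U(A) = (2*A)/(6 + A) = 2*A/(6 + A))
y(k) = -4 + 6/k
h(M) = M + M**2 (h(M) = M**2 + M = M + M**2)
y(218) + h(U((2 - 1) - 1)) = (-4 + 6/218) + (2*((2 - 1) - 1)/(6 + ((2 - 1) - 1)))*(1 + 2*((2 - 1) - 1)/(6 + ((2 - 1) - 1))) = (-4 + 6*(1/218)) + (2*(1 - 1)/(6 + (1 - 1)))*(1 + 2*(1 - 1)/(6 + (1 - 1))) = (-4 + 3/109) + (2*0/(6 + 0))*(1 + 2*0/(6 + 0)) = -433/109 + (2*0/6)*(1 + 2*0/6) = -433/109 + (2*0*(1/6))*(1 + 2*0*(1/6)) = -433/109 + 0*(1 + 0) = -433/109 + 0*1 = -433/109 + 0 = -433/109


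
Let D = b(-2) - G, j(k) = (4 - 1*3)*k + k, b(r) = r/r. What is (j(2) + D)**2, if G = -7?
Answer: 144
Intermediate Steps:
b(r) = 1
j(k) = 2*k (j(k) = (4 - 3)*k + k = 1*k + k = k + k = 2*k)
D = 8 (D = 1 - 1*(-7) = 1 + 7 = 8)
(j(2) + D)**2 = (2*2 + 8)**2 = (4 + 8)**2 = 12**2 = 144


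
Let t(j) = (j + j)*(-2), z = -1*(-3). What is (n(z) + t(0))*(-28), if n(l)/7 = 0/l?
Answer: 0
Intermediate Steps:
z = 3
n(l) = 0 (n(l) = 7*(0/l) = 7*0 = 0)
t(j) = -4*j (t(j) = (2*j)*(-2) = -4*j)
(n(z) + t(0))*(-28) = (0 - 4*0)*(-28) = (0 + 0)*(-28) = 0*(-28) = 0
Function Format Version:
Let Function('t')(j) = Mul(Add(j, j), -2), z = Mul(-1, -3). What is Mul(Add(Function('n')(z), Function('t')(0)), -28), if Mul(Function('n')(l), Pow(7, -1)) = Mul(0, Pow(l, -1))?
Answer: 0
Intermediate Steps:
z = 3
Function('n')(l) = 0 (Function('n')(l) = Mul(7, Mul(0, Pow(l, -1))) = Mul(7, 0) = 0)
Function('t')(j) = Mul(-4, j) (Function('t')(j) = Mul(Mul(2, j), -2) = Mul(-4, j))
Mul(Add(Function('n')(z), Function('t')(0)), -28) = Mul(Add(0, Mul(-4, 0)), -28) = Mul(Add(0, 0), -28) = Mul(0, -28) = 0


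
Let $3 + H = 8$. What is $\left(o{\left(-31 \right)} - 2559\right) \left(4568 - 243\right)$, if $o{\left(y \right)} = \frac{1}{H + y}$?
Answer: $- \frac{287763875}{26} \approx -1.1068 \cdot 10^{7}$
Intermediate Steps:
$H = 5$ ($H = -3 + 8 = 5$)
$o{\left(y \right)} = \frac{1}{5 + y}$
$\left(o{\left(-31 \right)} - 2559\right) \left(4568 - 243\right) = \left(\frac{1}{5 - 31} - 2559\right) \left(4568 - 243\right) = \left(\frac{1}{-26} - 2559\right) 4325 = \left(- \frac{1}{26} - 2559\right) 4325 = \left(- \frac{66535}{26}\right) 4325 = - \frac{287763875}{26}$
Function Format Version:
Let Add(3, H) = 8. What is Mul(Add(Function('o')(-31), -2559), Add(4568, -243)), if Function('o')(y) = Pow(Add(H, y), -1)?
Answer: Rational(-287763875, 26) ≈ -1.1068e+7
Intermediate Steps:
H = 5 (H = Add(-3, 8) = 5)
Function('o')(y) = Pow(Add(5, y), -1)
Mul(Add(Function('o')(-31), -2559), Add(4568, -243)) = Mul(Add(Pow(Add(5, -31), -1), -2559), Add(4568, -243)) = Mul(Add(Pow(-26, -1), -2559), 4325) = Mul(Add(Rational(-1, 26), -2559), 4325) = Mul(Rational(-66535, 26), 4325) = Rational(-287763875, 26)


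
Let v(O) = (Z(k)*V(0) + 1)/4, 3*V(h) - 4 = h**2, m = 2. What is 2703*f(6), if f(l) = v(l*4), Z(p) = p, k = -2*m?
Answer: -11713/4 ≈ -2928.3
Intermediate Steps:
k = -4 (k = -2*2 = -4)
V(h) = 4/3 + h**2/3
v(O) = -13/12 (v(O) = (-4*(4/3 + (1/3)*0**2) + 1)/4 = (-4*(4/3 + (1/3)*0) + 1)*(1/4) = (-4*(4/3 + 0) + 1)*(1/4) = (-4*4/3 + 1)*(1/4) = (-16/3 + 1)*(1/4) = -13/3*1/4 = -13/12)
f(l) = -13/12
2703*f(6) = 2703*(-13/12) = -11713/4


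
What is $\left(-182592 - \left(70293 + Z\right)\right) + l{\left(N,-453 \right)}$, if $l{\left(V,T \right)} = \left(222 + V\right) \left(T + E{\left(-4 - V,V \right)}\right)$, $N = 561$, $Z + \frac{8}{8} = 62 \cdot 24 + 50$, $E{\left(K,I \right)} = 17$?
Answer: $-595810$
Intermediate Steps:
$Z = 1537$ ($Z = -1 + \left(62 \cdot 24 + 50\right) = -1 + \left(1488 + 50\right) = -1 + 1538 = 1537$)
$l{\left(V,T \right)} = \left(17 + T\right) \left(222 + V\right)$ ($l{\left(V,T \right)} = \left(222 + V\right) \left(T + 17\right) = \left(222 + V\right) \left(17 + T\right) = \left(17 + T\right) \left(222 + V\right)$)
$\left(-182592 - \left(70293 + Z\right)\right) + l{\left(N,-453 \right)} = \left(-182592 - 71830\right) + \left(3774 + 17 \cdot 561 + 222 \left(-453\right) - 254133\right) = \left(-182592 - 71830\right) + \left(3774 + 9537 - 100566 - 254133\right) = \left(-182592 - 71830\right) - 341388 = -254422 - 341388 = -595810$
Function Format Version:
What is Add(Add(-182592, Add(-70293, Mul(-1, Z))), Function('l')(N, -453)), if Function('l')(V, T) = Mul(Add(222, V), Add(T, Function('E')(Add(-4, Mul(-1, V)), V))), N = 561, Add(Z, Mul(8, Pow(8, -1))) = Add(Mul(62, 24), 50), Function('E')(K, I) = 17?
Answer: -595810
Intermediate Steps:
Z = 1537 (Z = Add(-1, Add(Mul(62, 24), 50)) = Add(-1, Add(1488, 50)) = Add(-1, 1538) = 1537)
Function('l')(V, T) = Mul(Add(17, T), Add(222, V)) (Function('l')(V, T) = Mul(Add(222, V), Add(T, 17)) = Mul(Add(222, V), Add(17, T)) = Mul(Add(17, T), Add(222, V)))
Add(Add(-182592, Add(-70293, Mul(-1, Z))), Function('l')(N, -453)) = Add(Add(-182592, Add(-70293, Mul(-1, 1537))), Add(3774, Mul(17, 561), Mul(222, -453), Mul(-453, 561))) = Add(Add(-182592, Add(-70293, -1537)), Add(3774, 9537, -100566, -254133)) = Add(Add(-182592, -71830), -341388) = Add(-254422, -341388) = -595810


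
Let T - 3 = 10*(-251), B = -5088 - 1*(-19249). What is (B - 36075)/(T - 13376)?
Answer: 21914/15883 ≈ 1.3797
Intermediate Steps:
B = 14161 (B = -5088 + 19249 = 14161)
T = -2507 (T = 3 + 10*(-251) = 3 - 2510 = -2507)
(B - 36075)/(T - 13376) = (14161 - 36075)/(-2507 - 13376) = -21914/(-15883) = -21914*(-1/15883) = 21914/15883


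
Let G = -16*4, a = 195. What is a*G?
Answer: -12480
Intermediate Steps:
G = -64
a*G = 195*(-64) = -12480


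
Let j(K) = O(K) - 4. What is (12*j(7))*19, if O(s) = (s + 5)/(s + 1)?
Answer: -570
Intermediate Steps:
O(s) = (5 + s)/(1 + s)
j(K) = -4 + (5 + K)/(1 + K) (j(K) = (5 + K)/(1 + K) - 4 = -4 + (5 + K)/(1 + K))
(12*j(7))*19 = (12*((1 - 3*7)/(1 + 7)))*19 = (12*((1 - 21)/8))*19 = (12*((1/8)*(-20)))*19 = (12*(-5/2))*19 = -30*19 = -570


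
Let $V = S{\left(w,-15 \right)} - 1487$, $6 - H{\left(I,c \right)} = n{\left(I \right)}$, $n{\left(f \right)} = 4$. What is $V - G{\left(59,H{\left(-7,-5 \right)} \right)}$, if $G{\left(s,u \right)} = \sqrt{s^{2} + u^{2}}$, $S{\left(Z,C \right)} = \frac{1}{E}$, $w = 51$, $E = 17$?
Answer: $- \frac{25278}{17} - \sqrt{3485} \approx -1546.0$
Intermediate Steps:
$S{\left(Z,C \right)} = \frac{1}{17}$
$H{\left(I,c \right)} = 2$ ($H{\left(I,c \right)} = 6 - 4 = 2$)
$V = - \frac{25278}{17}$ ($V = \frac{1}{17} - 1487 = - \frac{25278}{17} \approx -1486.9$)
$V - G{\left(59,H{\left(-7,-5 \right)} \right)} = - \frac{25278}{17} - \sqrt{59^{2} + 2^{2}} = - \frac{25278}{17} - \sqrt{3481 + 4} = - \frac{25278}{17} - \sqrt{3485}$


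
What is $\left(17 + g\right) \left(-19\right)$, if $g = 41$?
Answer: $-1102$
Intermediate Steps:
$\left(17 + g\right) \left(-19\right) = \left(17 + 41\right) \left(-19\right) = 58 \left(-19\right) = -1102$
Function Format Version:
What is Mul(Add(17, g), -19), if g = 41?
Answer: -1102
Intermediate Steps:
Mul(Add(17, g), -19) = Mul(Add(17, 41), -19) = Mul(58, -19) = -1102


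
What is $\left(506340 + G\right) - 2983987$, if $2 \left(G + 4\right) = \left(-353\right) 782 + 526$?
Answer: $-2615411$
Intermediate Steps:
$G = -137764$ ($G = -4 + \frac{\left(-353\right) 782 + 526}{2} = -4 + \frac{-276046 + 526}{2} = -4 + \frac{1}{2} \left(-275520\right) = -4 - 137760 = -137764$)
$\left(506340 + G\right) - 2983987 = \left(506340 - 137764\right) - 2983987 = 368576 - 2983987 = -2615411$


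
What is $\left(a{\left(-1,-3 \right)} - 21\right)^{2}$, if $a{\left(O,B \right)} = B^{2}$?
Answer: $144$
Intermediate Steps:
$\left(a{\left(-1,-3 \right)} - 21\right)^{2} = \left(\left(-3\right)^{2} - 21\right)^{2} = \left(9 - 21\right)^{2} = \left(-12\right)^{2} = 144$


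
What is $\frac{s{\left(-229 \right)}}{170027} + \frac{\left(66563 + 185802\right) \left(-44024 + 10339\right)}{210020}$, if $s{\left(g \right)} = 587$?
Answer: $- \frac{289076991134787}{7141814108} \approx -40477.0$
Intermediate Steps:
$\frac{s{\left(-229 \right)}}{170027} + \frac{\left(66563 + 185802\right) \left(-44024 + 10339\right)}{210020} = \frac{587}{170027} + \frac{\left(66563 + 185802\right) \left(-44024 + 10339\right)}{210020} = 587 \cdot \frac{1}{170027} + 252365 \left(-33685\right) \frac{1}{210020} = \frac{587}{170027} - \frac{1700183005}{42004} = - \frac{289076991134787}{7141814108}$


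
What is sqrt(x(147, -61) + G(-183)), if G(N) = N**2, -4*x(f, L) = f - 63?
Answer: 2*sqrt(8367) ≈ 182.94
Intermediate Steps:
x(f, L) = 63/4 - f/4 (x(f, L) = -(f - 63)/4 = -(-63 + f)/4 = 63/4 - f/4)
sqrt(x(147, -61) + G(-183)) = sqrt((63/4 - 1/4*147) + (-183)**2) = sqrt((63/4 - 147/4) + 33489) = sqrt(-21 + 33489) = sqrt(33468) = 2*sqrt(8367)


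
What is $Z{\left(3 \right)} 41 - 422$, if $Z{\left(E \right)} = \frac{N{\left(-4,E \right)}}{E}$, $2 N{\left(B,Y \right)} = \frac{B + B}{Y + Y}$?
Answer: $- \frac{3880}{9} \approx -431.11$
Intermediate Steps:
$N{\left(B,Y \right)} = \frac{B}{2 Y}$ ($N{\left(B,Y \right)} = \frac{\left(B + B\right) \frac{1}{Y + Y}}{2} = \frac{2 B \frac{1}{2 Y}}{2} = \frac{B \frac{1}{Y}}{2} = \frac{B}{2 Y}$)
$Z{\left(E \right)} = - \frac{2}{E^{2}}$ ($Z{\left(E \right)} = \frac{\frac{1}{2} \left(-4\right) \frac{1}{E}}{E} = \frac{\left(-2\right) \frac{1}{E}}{E} = - \frac{2}{E^{2}}$)
$Z{\left(3 \right)} 41 - 422 = - \frac{2}{9} \cdot 41 - 422 = \left(-2\right) \frac{1}{9} \cdot 41 - 422 = \left(- \frac{2}{9}\right) 41 - 422 = - \frac{82}{9} - 422 = - \frac{3880}{9}$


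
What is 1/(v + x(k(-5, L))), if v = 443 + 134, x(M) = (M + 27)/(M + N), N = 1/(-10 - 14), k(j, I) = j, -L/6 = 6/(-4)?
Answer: 11/6299 ≈ 0.0017463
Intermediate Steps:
L = 9 (L = -36/(-4) = -36*(-1)/4 = -6*(-3/2) = 9)
N = -1/24 (N = 1/(-24) = -1/24 ≈ -0.041667)
x(M) = (27 + M)/(-1/24 + M) (x(M) = (M + 27)/(M - 1/24) = (27 + M)/(-1/24 + M))
v = 577
1/(v + x(k(-5, L))) = 1/(577 + 24*(27 - 5)/(-1 + 24*(-5))) = 1/(577 + 24*22/(-1 - 120)) = 1/(577 + 24*22/(-121)) = 1/(577 + 24*(-1/121)*22) = 1/(577 - 48/11) = 1/(6299/11) = 11/6299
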